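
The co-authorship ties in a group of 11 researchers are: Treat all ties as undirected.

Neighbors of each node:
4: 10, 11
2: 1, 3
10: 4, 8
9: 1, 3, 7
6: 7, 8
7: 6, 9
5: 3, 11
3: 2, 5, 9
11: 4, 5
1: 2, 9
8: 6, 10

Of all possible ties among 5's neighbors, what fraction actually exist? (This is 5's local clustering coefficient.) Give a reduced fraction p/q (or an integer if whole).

5's neighbors: 3 and 11 (k = 2).
Possible neighbor pairs: C(2,2) = 1. Edges among them: none → e = 0.
Clustering(5) = 0/1.

0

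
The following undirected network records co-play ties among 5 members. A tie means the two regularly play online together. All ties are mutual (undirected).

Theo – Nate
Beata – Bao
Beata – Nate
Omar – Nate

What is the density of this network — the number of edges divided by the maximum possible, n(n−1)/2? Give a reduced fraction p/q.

2/5

There are 4 edges and 5 nodes, so the maximum possible is C(5,2) = 10.
Density = 4/10 = 2/5.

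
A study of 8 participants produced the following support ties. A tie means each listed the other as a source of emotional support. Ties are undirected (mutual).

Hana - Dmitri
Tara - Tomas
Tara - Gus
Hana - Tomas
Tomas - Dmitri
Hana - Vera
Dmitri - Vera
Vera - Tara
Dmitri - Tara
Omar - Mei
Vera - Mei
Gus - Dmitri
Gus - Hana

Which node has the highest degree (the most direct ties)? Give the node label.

Degrees — Dmitri:5, Gus:3, Hana:4, Mei:2, Omar:1, Tara:4, Tomas:3, Vera:4.
The maximum is 5, attained only by Dmitri.

Dmitri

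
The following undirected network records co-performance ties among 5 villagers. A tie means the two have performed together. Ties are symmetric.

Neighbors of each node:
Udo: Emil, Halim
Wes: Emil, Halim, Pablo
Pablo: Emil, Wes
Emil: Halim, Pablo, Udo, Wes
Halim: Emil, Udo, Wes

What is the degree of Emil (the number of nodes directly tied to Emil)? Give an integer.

4

Emil is directly tied to Halim, Pablo, Udo, and Wes. That is 4 neighbors, so the degree of Emil is 4.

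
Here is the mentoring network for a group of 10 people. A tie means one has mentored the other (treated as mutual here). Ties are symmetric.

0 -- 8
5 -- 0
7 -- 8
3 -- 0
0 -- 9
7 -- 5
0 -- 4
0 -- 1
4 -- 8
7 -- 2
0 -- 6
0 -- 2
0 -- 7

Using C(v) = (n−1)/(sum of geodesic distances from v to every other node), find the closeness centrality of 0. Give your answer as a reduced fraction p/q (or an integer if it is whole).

Distances from 0: 1:1, 2:1, 3:1, 4:1, 5:1, 6:1, 7:1, 8:1, 9:1. Sum = 9.
n = 10, so closeness = 9/9 = 1.

1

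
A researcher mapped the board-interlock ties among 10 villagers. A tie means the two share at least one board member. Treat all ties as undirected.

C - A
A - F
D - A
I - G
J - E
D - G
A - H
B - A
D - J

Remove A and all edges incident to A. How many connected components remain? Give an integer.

5

Without A, the remaining ties split the others into: {C}; {D, E, G, I, J}; {B}; {F}; {H}.
That's 5 separate components.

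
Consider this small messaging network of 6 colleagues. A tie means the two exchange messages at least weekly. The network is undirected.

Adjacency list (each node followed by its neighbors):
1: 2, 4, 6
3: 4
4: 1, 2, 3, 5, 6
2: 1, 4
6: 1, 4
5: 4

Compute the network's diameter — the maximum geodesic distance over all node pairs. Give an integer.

2

Eccentricity of each node (its greatest distance to any other): 1:2, 2:2, 3:2, 4:1, 5:2, 6:2.
The maximum eccentricity is 2, realized for instance by the pair 2–3 via 2 – 4 – 3. So the diameter is 2.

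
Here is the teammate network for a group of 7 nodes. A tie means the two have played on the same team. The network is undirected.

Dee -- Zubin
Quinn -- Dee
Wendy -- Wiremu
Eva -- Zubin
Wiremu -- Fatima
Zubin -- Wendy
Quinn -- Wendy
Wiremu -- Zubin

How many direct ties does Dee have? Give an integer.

2

Dee is directly tied to Quinn and Zubin. That is 2 neighbors, so the degree of Dee is 2.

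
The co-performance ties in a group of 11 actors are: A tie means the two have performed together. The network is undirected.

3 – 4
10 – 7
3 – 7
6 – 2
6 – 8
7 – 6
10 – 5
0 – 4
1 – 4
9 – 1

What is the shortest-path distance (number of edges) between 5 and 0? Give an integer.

One shortest route is 5 – 10 – 7 – 3 – 4 – 0, which uses 5 edges, and at distance 4 from 5 we only reach {2, 4, 8}, which does not include 0. So d(5,0) = 5.

5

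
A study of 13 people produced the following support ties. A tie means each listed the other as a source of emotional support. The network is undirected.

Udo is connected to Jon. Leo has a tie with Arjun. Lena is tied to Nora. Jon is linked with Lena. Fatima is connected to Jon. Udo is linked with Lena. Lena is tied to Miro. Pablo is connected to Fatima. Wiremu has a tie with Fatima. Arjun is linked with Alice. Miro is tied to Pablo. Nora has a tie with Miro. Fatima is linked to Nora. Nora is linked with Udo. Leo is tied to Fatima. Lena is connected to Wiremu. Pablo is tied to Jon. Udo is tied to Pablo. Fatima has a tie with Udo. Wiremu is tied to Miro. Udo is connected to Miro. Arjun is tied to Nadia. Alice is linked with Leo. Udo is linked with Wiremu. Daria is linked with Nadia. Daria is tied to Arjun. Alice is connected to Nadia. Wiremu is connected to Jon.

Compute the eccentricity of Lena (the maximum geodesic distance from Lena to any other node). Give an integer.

5

Distances from Lena: Alice:4, Arjun:4, Daria:5, Fatima:2, Jon:1, Leo:3, Miro:1, Nadia:5, Nora:1, Pablo:2, Udo:1, Wiremu:1.
The largest is 5 (to Nadia and Daria), so the eccentricity of Lena is 5.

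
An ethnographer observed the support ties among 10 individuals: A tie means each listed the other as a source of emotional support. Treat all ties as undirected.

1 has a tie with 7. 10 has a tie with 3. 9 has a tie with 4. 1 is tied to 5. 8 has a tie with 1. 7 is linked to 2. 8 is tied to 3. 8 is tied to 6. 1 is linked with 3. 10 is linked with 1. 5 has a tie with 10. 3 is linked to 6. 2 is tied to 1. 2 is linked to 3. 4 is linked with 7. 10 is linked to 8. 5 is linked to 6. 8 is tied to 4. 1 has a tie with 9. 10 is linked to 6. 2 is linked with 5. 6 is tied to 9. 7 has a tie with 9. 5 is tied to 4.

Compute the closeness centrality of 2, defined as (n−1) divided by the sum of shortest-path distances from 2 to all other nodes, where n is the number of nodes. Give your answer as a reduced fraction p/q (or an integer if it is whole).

Distances from 2: 1:1, 3:1, 4:2, 5:1, 6:2, 7:1, 8:2, 9:2, 10:2. Sum = 14.
n = 10, so closeness = 9/14.

9/14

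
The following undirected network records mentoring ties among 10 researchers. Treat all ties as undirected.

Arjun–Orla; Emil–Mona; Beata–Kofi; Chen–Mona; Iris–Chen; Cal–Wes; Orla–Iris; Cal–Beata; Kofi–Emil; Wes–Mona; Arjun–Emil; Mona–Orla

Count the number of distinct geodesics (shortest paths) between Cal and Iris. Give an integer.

The shortest distance is 4. The length-4 paths are: Cal–Wes–Mona–Orla–Iris; Cal–Wes–Mona–Chen–Iris.
That gives 2 distinct shortest paths.

2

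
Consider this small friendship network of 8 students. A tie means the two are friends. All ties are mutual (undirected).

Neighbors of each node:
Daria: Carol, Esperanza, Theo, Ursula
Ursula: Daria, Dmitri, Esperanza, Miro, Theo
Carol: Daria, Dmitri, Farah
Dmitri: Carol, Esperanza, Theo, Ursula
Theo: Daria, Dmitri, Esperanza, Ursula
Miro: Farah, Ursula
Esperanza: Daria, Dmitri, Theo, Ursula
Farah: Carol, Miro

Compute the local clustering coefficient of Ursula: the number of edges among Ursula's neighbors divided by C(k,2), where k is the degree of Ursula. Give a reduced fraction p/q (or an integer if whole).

Ursula's neighbors: Daria, Dmitri, Esperanza, Miro, and Theo (k = 5).
Possible neighbor pairs: C(5,2) = 10. Edges among them: Daria–Esperanza, Daria–Theo, Dmitri–Esperanza, Dmitri–Theo, Esperanza–Theo → e = 5.
Clustering(Ursula) = 5/10 = 1/2.

1/2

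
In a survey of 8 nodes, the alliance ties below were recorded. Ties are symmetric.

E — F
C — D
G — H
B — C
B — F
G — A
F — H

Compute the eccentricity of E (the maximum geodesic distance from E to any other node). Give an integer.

4

Distances from E: A:4, B:2, C:3, D:4, F:1, G:3, H:2.
The largest is 4 (to A and D), so the eccentricity of E is 4.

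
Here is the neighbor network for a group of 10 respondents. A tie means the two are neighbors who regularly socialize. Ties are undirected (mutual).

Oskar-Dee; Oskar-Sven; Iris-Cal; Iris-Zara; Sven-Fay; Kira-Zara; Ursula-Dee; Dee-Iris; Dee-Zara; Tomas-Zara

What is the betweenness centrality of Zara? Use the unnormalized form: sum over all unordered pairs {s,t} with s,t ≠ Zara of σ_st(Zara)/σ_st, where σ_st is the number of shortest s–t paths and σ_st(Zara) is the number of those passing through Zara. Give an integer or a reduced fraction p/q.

Pairs whose geodesics pass through Zara — Cal–Tomas: 1; Cal–Kira: 1; Tomas–Iris: 1; Tomas–Dee: 1; Tomas–Sven: 1; Tomas–Oskar: 1; Tomas–Ursula: 1; Tomas–Fay: 1; Tomas–Kira: 1; Iris–Kira: 1; Dee–Kira: 1; Sven–Kira: 1; Oskar–Kira: 1; Ursula–Kira: 1 … (+1 more pairs).
All other pairs contribute 0.
Summing the contributions gives betweenness(Zara) = 15.

15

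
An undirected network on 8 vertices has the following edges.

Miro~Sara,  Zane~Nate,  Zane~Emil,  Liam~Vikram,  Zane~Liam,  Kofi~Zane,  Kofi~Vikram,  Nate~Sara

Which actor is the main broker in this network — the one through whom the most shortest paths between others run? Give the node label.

Unnormalized betweenness of each node: Emil:0, Kofi:5/2, Liam:5/2, Miro:0, Nate:10, Sara:6, Vikram:1/2, Zane:31/2.
Zane has the largest value, 31/2, making it the main broker — the node through which the most shortest paths run.

Zane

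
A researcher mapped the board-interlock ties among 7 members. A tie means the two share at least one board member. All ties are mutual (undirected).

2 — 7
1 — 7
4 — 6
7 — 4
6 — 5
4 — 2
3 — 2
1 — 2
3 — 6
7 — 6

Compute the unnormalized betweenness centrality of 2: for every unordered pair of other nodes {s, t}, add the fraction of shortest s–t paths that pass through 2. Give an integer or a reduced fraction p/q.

5/2

Pairs whose geodesics pass through 2 — 4–3: 1/2; 4–1: 1/2; 7–3: 1/2; 3–1: 1.
All other pairs contribute 0.
Summing the contributions gives betweenness(2) = 5/2.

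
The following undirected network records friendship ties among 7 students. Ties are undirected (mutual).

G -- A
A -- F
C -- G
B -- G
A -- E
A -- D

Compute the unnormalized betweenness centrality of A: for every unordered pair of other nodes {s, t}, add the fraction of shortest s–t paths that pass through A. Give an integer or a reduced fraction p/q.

12

Pairs whose geodesics pass through A — F–D: 1; F–E: 1; F–G: 1; F–B: 1; F–C: 1; D–E: 1; D–G: 1; D–B: 1; D–C: 1; E–G: 1; E–B: 1; E–C: 1.
All other pairs contribute 0.
Summing the contributions gives betweenness(A) = 12.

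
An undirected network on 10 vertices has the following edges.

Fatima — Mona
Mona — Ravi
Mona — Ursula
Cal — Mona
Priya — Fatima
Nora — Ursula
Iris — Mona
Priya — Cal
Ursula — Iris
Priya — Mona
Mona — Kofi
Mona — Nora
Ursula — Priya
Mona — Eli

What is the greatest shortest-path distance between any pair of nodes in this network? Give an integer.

Eccentricity of each node (its greatest distance to any other): Cal:2, Eli:2, Fatima:2, Iris:2, Kofi:2, Mona:1, Nora:2, Priya:2, Ravi:2, Ursula:2.
The maximum eccentricity is 2, realized for instance by the pair Priya–Ravi via Priya – Mona – Ravi. So the diameter is 2.

2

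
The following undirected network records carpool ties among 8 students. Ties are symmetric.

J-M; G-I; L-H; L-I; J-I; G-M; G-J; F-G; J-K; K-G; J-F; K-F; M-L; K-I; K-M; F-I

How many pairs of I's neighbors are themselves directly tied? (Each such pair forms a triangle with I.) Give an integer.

I's neighbors: F, G, J, K, and L.
Neighbor pairs that are themselves tied: I–F–G; I–F–J; I–F–K; I–G–J; I–G–K; I–J–K. Each forms one triangle with I, for 6 in total.

6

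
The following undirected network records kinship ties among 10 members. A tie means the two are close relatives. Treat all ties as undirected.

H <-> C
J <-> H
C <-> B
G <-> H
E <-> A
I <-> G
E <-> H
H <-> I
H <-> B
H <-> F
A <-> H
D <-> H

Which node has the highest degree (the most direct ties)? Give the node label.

Degrees — A:2, B:2, C:2, D:1, E:2, F:1, G:2, H:9, I:2, J:1.
The maximum is 9, attained only by H.

H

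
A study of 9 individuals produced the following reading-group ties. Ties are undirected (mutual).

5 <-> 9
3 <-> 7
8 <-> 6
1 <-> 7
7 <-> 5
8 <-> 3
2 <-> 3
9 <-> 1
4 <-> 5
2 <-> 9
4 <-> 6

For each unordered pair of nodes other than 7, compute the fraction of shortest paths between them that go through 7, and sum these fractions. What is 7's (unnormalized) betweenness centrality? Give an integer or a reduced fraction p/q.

17/3

Pairs whose geodesics pass through 7 — 4–3: 1/2; 4–1: 1/2; 6–1: 2/3; 8–1: 1; 8–5: 1/2; 3–1: 1; 3–5: 1; 1–5: 1/2.
All other pairs contribute 0.
Summing the contributions gives betweenness(7) = 17/3.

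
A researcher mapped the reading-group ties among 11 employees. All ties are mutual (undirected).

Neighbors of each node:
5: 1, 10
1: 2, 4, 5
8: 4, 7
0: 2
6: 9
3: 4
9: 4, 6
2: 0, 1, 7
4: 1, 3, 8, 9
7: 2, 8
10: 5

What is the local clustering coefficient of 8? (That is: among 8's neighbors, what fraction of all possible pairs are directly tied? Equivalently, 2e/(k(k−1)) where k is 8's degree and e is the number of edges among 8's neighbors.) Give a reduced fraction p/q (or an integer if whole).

8's neighbors: 4 and 7 (k = 2).
Possible neighbor pairs: C(2,2) = 1. Edges among them: none → e = 0.
Clustering(8) = 0/1.

0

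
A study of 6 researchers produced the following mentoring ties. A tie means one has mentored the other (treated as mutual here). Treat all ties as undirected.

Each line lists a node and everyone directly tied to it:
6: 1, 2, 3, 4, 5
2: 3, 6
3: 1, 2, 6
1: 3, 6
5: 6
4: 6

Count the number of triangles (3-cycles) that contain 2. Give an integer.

2's neighbors: 3 and 6.
Neighbor pairs that are themselves tied: 2–3–6. Each forms one triangle with 2, for 1 in total.

1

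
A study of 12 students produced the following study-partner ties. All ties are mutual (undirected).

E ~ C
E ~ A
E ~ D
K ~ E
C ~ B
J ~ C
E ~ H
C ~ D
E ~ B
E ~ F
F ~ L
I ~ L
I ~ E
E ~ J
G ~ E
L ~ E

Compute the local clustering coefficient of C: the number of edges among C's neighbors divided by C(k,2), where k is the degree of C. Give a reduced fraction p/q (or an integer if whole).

C's neighbors: B, D, E, and J (k = 4).
Possible neighbor pairs: C(4,2) = 6. Edges among them: B–E, D–E, E–J → e = 3.
Clustering(C) = 3/6 = 1/2.

1/2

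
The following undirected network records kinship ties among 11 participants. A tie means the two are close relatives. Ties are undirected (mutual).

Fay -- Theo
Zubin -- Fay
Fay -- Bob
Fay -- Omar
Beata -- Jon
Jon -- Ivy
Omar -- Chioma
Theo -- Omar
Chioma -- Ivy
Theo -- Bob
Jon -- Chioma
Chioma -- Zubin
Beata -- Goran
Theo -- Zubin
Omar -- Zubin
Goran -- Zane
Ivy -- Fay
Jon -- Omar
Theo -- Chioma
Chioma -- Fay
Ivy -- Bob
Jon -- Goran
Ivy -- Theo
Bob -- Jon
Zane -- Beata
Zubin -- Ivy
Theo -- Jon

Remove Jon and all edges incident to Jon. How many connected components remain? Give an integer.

2

Without Jon, the remaining ties split the others into: {Beata, Goran, Zane}; {Bob, Chioma, Fay, Ivy, Omar, Theo, Zubin}.
That's 2 separate components.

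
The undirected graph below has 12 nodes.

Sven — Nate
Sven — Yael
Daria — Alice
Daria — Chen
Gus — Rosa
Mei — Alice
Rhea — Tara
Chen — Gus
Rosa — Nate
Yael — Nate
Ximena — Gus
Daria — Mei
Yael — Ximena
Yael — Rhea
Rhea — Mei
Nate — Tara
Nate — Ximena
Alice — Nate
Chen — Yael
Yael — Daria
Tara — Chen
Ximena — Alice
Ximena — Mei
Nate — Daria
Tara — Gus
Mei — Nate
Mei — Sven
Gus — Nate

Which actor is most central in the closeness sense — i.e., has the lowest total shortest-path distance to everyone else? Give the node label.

Farness (sum of distances to all others) for each node — Alice:18, Chen:18, Daria:17, Gus:17, Mei:16, Nate:13, Rhea:20, Rosa:21, Sven:19, Tara:18, Ximena:17, Yael:16.
The smallest farness is 13, for Nate, so Nate has the highest closeness.

Nate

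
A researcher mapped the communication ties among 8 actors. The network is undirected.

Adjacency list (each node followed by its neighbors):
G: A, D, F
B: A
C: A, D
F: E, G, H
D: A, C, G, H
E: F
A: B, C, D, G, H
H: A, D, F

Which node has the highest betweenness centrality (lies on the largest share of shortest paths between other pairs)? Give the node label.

Unnormalized betweenness of each node: A:25/3, B:0, C:0, D:7/3, E:0, F:19/3, G:4, H:4.
A has the largest value, 25/3, making it the main broker — the node through which the most shortest paths run.

A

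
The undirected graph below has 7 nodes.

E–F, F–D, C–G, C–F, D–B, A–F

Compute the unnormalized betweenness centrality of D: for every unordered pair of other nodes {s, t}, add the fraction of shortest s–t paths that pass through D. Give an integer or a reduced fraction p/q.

5

Pairs whose geodesics pass through D — C–B: 1; F–B: 1; E–B: 1; A–B: 1; G–B: 1.
All other pairs contribute 0.
Summing the contributions gives betweenness(D) = 5.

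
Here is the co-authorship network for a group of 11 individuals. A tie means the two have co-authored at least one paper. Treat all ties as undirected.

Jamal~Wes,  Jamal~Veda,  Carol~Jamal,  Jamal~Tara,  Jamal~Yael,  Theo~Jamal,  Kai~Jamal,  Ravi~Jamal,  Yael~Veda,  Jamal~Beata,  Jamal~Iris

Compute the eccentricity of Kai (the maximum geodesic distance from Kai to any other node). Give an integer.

2

Distances from Kai: Beata:2, Carol:2, Iris:2, Jamal:1, Ravi:2, Tara:2, Theo:2, Veda:2, Wes:2, Yael:2.
The largest is 2 (to Tara, Ravi, Iris, Carol, Veda, Beata, Wes, Theo, and Yael), so the eccentricity of Kai is 2.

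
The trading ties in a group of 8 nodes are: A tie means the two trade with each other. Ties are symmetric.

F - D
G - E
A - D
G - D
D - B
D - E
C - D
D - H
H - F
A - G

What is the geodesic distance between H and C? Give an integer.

2

One shortest route is H – D – C, which uses 2 edges, and H and C are not directly tied, so nothing shorter exists. So d(H,C) = 2.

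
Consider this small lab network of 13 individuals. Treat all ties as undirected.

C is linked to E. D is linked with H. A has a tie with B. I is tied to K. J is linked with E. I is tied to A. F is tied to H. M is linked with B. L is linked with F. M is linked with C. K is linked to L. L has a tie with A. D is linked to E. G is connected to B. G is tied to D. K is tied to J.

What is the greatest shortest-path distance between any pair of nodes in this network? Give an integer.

4

Eccentricity of each node (its greatest distance to any other): A:4, B:4, C:4, D:4, E:4, F:4, G:4, H:4, I:4, J:4, K:4, L:4, M:4.
The maximum eccentricity is 4, realized for instance by the pair K–G via K – I – A – B – G. So the diameter is 4.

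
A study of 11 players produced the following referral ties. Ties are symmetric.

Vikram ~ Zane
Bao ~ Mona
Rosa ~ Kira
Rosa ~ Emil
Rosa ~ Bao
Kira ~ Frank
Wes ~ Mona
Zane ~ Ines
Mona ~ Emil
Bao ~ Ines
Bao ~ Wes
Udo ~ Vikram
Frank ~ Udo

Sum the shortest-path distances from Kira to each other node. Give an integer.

24

Distances from Kira: Bao:2, Emil:2, Frank:1, Ines:3, Mona:3, Rosa:1, Udo:2, Vikram:3, Wes:3, Zane:4.
Sum = 2 + 2 + 1 + 3 + 3 + 1 + 2 + 3 + 3 + 4 = 24.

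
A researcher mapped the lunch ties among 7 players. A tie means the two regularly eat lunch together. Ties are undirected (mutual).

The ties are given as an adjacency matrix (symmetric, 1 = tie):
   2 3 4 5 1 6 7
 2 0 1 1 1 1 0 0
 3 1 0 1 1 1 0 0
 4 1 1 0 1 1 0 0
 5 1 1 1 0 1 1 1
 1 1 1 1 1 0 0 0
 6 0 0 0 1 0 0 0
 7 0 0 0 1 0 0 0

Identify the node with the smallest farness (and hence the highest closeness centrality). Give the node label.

Farness (sum of distances to all others) for each node — 1:8, 2:8, 3:8, 4:8, 5:6, 6:11, 7:11.
The smallest farness is 6, for 5, so 5 has the highest closeness.

5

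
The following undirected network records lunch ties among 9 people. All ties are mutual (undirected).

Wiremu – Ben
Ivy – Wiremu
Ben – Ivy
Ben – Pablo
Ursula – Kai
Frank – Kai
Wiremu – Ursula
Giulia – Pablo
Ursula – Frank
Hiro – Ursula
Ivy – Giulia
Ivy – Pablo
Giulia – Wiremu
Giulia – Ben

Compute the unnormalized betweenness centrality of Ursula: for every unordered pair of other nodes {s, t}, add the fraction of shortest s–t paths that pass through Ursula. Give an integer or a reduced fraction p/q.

Pairs whose geodesics pass through Ursula — Wiremu–Hiro: 1; Wiremu–Kai: 1; Wiremu–Frank: 1; Ben–Hiro: 1; Ben–Kai: 1; Ben–Frank: 1; Ivy–Hiro: 1; Ivy–Kai: 1; Ivy–Frank: 1; Pablo–Hiro: 3/3; Pablo–Kai: 3/3; Pablo–Frank: 3/3; Giulia–Hiro: 1; Giulia–Kai: 1 … (+3 more pairs).
All other pairs contribute 0.
Summing the contributions gives betweenness(Ursula) = 17.

17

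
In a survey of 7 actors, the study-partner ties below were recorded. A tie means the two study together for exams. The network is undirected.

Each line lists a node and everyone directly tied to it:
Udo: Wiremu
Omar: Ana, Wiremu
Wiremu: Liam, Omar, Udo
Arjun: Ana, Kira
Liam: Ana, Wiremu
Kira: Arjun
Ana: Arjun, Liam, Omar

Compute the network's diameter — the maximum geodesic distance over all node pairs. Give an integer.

Eccentricity of each node (its greatest distance to any other): Ana:3, Arjun:4, Kira:5, Liam:3, Omar:3, Udo:5, Wiremu:4.
The maximum eccentricity is 5, realized for instance by the pair Kira–Udo via Kira – Arjun – Ana – Liam – Wiremu – Udo. So the diameter is 5.

5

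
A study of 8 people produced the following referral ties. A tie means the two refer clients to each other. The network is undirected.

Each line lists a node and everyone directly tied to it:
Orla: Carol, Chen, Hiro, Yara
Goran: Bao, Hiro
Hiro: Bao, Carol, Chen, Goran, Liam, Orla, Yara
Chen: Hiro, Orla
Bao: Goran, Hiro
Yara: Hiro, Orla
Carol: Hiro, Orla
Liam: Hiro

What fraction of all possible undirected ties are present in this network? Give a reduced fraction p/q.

11/28

There are 11 edges and 8 nodes, so the maximum possible is C(8,2) = 28.
Density = 11/28.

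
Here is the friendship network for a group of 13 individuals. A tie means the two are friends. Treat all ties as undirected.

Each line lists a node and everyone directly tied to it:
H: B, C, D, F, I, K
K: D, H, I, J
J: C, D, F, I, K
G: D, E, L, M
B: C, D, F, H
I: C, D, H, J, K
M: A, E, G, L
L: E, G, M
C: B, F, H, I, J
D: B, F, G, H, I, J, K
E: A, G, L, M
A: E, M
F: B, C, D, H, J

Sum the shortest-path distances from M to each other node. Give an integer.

28

Distances from M: A:1, B:3, C:4, D:2, E:1, F:3, G:1, H:3, I:3, J:3, K:3, L:1.
Sum = 1 + 3 + 4 + 2 + 1 + 3 + 1 + 3 + 3 + 3 + 3 + 1 = 28.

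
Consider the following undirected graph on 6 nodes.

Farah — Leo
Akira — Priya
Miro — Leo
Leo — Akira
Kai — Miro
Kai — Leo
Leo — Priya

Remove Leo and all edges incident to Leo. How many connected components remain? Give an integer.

3

Without Leo, the remaining ties split the others into: {Farah}; {Kai, Miro}; {Akira, Priya}.
That's 3 separate components.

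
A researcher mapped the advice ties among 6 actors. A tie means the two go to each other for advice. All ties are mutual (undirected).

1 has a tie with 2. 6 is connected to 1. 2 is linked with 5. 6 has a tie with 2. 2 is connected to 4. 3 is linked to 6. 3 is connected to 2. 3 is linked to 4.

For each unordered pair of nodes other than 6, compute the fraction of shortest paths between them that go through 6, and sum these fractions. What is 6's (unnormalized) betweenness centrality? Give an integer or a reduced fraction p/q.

1/2

Pairs whose geodesics pass through 6 — 1–3: 1/2.
All other pairs contribute 0.
Summing the contributions gives betweenness(6) = 1/2.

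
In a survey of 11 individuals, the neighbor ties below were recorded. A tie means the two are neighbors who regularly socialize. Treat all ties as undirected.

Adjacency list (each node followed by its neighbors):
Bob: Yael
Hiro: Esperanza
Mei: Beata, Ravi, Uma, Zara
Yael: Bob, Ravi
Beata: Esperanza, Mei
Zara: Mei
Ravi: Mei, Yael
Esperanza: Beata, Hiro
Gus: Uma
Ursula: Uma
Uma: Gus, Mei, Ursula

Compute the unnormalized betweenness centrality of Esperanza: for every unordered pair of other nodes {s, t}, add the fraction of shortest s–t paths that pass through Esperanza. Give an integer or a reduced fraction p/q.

9

Pairs whose geodesics pass through Esperanza — Zara–Hiro: 1; Mei–Hiro: 1; Ursula–Hiro: 1; Ravi–Hiro: 1; Bob–Hiro: 1; Gus–Hiro: 1; Uma–Hiro: 1; Yael–Hiro: 1; Beata–Hiro: 1.
All other pairs contribute 0.
Summing the contributions gives betweenness(Esperanza) = 9.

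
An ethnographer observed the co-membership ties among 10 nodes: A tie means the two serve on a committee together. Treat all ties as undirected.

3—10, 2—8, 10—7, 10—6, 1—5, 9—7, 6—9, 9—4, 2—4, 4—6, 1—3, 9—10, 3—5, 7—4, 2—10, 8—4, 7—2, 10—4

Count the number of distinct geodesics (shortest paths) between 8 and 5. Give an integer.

2

The shortest distance is 4. The length-4 paths are: 8–4–10–3–5; 8–2–10–3–5.
That gives 2 distinct shortest paths.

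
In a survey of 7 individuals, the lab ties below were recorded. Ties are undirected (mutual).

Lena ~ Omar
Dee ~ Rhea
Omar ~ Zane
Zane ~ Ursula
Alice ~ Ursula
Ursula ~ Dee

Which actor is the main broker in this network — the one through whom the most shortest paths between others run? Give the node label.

Unnormalized betweenness of each node: Alice:0, Dee:5, Lena:0, Omar:5, Rhea:0, Ursula:11, Zane:8.
Ursula has the largest value, 11, making it the main broker — the node through which the most shortest paths run.

Ursula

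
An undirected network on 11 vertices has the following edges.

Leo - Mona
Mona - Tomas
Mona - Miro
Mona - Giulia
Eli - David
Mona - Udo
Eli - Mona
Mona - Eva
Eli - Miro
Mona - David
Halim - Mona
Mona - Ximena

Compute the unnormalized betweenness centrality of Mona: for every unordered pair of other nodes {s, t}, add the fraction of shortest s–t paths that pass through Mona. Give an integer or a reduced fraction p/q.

85/2

Pairs whose geodesics pass through Mona — Eli–Giulia: 1; Eli–Tomas: 1; Eli–Leo: 1; Eli–Eva: 1; Eli–Udo: 1; Eli–Halim: 1; Eli–Ximena: 1; Giulia–Tomas: 1; Giulia–Leo: 1; Giulia–Eva: 1; Giulia–Udo: 1; Giulia–David: 1; Giulia–Halim: 1; Giulia–Ximena: 1 … (+29 more pairs).
All other pairs contribute 0.
Summing the contributions gives betweenness(Mona) = 85/2.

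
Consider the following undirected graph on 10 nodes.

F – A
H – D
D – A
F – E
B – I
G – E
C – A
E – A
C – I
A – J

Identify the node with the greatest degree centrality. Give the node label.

Degrees — A:5, B:1, C:2, D:2, E:3, F:2, G:1, H:1, I:2, J:1.
The maximum is 5, attained only by A.

A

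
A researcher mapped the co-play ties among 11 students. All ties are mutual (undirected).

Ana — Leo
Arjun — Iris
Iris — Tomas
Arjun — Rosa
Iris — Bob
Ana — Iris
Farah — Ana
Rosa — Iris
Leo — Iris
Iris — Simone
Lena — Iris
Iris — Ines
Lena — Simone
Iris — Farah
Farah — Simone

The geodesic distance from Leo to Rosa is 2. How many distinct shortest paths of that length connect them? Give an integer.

The shortest distance is 2, and the only length-2 path is Leo–Iris–Rosa. So there is exactly 1 shortest path.

1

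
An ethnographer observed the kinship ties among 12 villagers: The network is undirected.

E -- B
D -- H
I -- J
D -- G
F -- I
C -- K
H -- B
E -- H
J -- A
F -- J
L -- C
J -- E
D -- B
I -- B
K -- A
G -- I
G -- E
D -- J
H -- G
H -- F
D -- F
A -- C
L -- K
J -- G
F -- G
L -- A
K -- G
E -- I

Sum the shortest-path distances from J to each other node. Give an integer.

Distances from J: A:1, B:2, C:2, D:1, E:1, F:1, G:1, H:2, I:1, K:2, L:2.
Sum = 1 + 2 + 2 + 1 + 1 + 1 + 1 + 2 + 1 + 2 + 2 = 16.

16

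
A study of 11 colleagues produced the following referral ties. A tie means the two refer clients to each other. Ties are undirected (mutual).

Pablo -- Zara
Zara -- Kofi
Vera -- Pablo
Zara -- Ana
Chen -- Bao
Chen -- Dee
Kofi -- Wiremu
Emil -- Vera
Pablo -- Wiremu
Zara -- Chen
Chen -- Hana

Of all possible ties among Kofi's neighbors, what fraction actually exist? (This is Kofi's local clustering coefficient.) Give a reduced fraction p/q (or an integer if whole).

Kofi's neighbors: Wiremu and Zara (k = 2).
Possible neighbor pairs: C(2,2) = 1. Edges among them: none → e = 0.
Clustering(Kofi) = 0/1.

0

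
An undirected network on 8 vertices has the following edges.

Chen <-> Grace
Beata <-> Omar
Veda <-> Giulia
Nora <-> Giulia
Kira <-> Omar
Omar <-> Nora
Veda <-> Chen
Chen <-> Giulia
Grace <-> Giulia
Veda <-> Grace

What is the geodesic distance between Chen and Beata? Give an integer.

One shortest route is Chen – Giulia – Nora – Omar – Beata, which uses 4 edges, and at distance 3 from Chen we only reach {Omar}, which does not include Beata. So d(Chen,Beata) = 4.

4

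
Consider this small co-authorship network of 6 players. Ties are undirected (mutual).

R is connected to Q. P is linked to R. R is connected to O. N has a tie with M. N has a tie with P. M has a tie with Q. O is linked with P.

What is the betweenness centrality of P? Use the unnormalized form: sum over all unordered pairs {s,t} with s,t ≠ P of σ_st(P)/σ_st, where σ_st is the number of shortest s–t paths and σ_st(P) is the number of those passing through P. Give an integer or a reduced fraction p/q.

Pairs whose geodesics pass through P — N–R: 1; N–O: 1; M–O: 1/2.
All other pairs contribute 0.
Summing the contributions gives betweenness(P) = 5/2.

5/2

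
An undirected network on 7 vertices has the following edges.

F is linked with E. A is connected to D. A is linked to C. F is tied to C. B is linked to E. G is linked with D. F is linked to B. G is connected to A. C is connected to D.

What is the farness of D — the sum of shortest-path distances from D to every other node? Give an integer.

Distances from D: A:1, B:3, C:1, E:3, F:2, G:1.
Sum = 1 + 3 + 1 + 3 + 2 + 1 = 11.

11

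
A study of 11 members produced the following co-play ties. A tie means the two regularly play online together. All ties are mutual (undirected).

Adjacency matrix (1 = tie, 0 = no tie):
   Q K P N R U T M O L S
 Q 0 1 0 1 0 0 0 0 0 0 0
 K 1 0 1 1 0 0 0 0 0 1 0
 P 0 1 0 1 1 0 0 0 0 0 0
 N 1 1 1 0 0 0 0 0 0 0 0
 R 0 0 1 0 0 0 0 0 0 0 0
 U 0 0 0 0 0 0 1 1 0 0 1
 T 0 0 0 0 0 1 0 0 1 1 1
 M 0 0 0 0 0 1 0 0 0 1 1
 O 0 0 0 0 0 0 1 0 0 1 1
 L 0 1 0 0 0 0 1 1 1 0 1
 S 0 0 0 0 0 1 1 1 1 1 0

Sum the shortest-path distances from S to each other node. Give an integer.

Distances from S: K:2, L:1, M:1, N:3, O:1, P:3, Q:3, R:4, T:1, U:1.
Sum = 2 + 1 + 1 + 3 + 1 + 3 + 3 + 4 + 1 + 1 = 20.

20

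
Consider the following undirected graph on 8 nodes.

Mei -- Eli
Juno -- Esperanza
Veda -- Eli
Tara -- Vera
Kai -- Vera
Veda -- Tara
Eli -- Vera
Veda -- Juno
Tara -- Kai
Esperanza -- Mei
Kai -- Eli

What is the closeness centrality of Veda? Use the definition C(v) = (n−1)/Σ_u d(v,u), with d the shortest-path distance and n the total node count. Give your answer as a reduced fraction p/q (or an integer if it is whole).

7/11

Distances from Veda: Eli:1, Esperanza:2, Juno:1, Kai:2, Mei:2, Tara:1, Vera:2. Sum = 11.
n = 8, so closeness = 7/11.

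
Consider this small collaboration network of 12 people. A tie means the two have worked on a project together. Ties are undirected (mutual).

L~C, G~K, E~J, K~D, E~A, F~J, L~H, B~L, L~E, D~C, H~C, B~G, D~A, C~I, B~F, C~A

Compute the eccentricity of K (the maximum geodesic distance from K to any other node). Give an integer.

Distances from K: A:2, B:2, C:2, D:1, E:3, F:3, G:1, H:3, I:3, J:4, L:3.
The largest is 4 (to J), so the eccentricity of K is 4.

4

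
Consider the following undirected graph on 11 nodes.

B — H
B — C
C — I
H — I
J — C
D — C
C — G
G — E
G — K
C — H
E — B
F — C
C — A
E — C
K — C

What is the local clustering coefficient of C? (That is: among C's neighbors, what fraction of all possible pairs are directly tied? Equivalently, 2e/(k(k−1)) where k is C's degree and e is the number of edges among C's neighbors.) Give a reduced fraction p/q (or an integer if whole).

1/9

C's neighbors: A, B, D, E, F, G, H, I, J, and K (k = 10).
Possible neighbor pairs: C(10,2) = 45. Edges among them: B–E, B–H, E–G, G–K, H–I → e = 5.
Clustering(C) = 5/45 = 1/9.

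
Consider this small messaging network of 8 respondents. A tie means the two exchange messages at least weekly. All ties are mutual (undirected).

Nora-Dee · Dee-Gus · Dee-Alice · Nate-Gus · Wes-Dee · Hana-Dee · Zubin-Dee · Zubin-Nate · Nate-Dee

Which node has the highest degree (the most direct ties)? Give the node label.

Dee

Degrees — Alice:1, Dee:7, Gus:2, Hana:1, Nate:3, Nora:1, Wes:1, Zubin:2.
The maximum is 7, attained only by Dee.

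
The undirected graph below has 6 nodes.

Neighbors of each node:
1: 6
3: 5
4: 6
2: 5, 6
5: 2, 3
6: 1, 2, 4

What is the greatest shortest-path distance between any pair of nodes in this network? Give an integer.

Eccentricity of each node (its greatest distance to any other): 1:4, 2:2, 3:4, 4:4, 5:3, 6:3.
The maximum eccentricity is 4, realized for instance by the pair 3–4 via 3 – 5 – 2 – 6 – 4. So the diameter is 4.

4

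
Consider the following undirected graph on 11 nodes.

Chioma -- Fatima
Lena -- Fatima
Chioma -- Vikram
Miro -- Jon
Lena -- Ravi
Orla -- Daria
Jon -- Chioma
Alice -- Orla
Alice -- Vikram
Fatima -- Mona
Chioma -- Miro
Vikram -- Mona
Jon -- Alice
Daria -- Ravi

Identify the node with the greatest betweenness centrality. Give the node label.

Unnormalized betweenness of each node: Alice:139/12, Chioma:35/3, Daria:13/3, Fatima:145/12, Jon:31/6, Lena:29/4, Miro:0, Mona:13/6, Orla:29/4, Ravi:13/3, Vikram:43/6.
Fatima has the largest value, 145/12, making it the main broker — the node through which the most shortest paths run.

Fatima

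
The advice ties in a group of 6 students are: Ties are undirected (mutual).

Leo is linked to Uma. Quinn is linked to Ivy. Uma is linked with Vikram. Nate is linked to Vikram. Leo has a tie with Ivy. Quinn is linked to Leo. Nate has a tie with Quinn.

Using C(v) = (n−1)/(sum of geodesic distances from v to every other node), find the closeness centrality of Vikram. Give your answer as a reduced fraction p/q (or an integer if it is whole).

5/9

Distances from Vikram: Ivy:3, Leo:2, Nate:1, Quinn:2, Uma:1. Sum = 9.
n = 6, so closeness = 5/9.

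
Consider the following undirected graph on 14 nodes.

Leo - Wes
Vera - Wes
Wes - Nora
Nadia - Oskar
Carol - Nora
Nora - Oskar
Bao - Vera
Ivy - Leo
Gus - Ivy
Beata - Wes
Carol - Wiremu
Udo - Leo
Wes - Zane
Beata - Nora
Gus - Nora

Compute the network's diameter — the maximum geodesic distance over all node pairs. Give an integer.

5

Eccentricity of each node (its greatest distance to any other): Bao:5, Beata:3, Carol:4, Gus:4, Ivy:4, Leo:4, Nadia:5, Nora:3, Oskar:4, Udo:5, Vera:4, Wes:3, Wiremu:5, Zane:4.
The maximum eccentricity is 5, realized for instance by the pair Nadia–Udo via Nadia – Oskar – Nora – Wes – Leo – Udo. So the diameter is 5.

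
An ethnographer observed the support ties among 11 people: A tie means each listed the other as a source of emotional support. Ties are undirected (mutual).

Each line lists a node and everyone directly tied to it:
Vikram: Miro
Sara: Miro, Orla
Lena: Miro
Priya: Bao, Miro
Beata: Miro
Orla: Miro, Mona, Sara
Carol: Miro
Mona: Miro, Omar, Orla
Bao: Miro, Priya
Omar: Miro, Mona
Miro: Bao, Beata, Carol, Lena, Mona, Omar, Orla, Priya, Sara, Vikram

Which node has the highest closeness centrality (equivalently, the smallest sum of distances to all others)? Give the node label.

Farness (sum of distances to all others) for each node — Bao:18, Beata:19, Carol:19, Lena:19, Miro:10, Mona:17, Omar:18, Orla:17, Priya:18, Sara:18, Vikram:19.
The smallest farness is 10, for Miro, so Miro has the highest closeness.

Miro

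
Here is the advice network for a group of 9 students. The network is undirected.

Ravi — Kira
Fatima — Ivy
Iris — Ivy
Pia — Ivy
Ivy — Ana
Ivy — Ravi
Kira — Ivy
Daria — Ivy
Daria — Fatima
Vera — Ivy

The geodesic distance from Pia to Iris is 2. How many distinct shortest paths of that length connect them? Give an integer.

The shortest distance is 2, and the only length-2 path is Pia–Ivy–Iris. So there is exactly 1 shortest path.

1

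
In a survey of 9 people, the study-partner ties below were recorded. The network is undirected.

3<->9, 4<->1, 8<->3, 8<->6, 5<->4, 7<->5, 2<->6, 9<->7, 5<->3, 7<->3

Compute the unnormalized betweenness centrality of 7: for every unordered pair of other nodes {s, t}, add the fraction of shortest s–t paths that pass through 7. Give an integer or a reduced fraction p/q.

Pairs whose geodesics pass through 7 — 9–1: 1/2; 9–5: 1/2; 9–4: 1/2.
All other pairs contribute 0.
Summing the contributions gives betweenness(7) = 3/2.

3/2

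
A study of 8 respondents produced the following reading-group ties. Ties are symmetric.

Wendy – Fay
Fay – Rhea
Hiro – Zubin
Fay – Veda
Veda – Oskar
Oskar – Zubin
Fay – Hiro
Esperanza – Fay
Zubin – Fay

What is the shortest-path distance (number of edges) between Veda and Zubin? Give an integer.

2

One shortest route is Veda – Oskar – Zubin, which uses 2 edges, and Veda and Zubin are not directly tied, so nothing shorter exists. So d(Veda,Zubin) = 2.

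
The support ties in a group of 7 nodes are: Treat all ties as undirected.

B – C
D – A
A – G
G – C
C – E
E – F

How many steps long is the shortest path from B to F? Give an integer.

One shortest route is B – C – E – F, which uses 3 edges, and at distance 2 from B we only reach {E, G}, which does not include F. So d(B,F) = 3.

3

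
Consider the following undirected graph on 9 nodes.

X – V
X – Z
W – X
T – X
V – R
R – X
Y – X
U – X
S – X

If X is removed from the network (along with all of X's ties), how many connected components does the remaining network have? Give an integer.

Without X, the remaining ties split the others into: {Z}; {S}; {Y}; {R, V}; {T}; {W}; {U}.
That's 7 separate components.

7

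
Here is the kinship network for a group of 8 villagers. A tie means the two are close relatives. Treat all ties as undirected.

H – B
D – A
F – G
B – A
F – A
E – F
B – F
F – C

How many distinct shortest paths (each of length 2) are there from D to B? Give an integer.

1

The shortest distance is 2, and the only length-2 path is D–A–B. So there is exactly 1 shortest path.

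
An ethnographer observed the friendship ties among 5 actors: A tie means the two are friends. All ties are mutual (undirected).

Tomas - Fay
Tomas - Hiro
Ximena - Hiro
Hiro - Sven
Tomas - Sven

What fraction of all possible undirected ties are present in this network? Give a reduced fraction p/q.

1/2

There are 5 edges and 5 nodes, so the maximum possible is C(5,2) = 10.
Density = 5/10 = 1/2.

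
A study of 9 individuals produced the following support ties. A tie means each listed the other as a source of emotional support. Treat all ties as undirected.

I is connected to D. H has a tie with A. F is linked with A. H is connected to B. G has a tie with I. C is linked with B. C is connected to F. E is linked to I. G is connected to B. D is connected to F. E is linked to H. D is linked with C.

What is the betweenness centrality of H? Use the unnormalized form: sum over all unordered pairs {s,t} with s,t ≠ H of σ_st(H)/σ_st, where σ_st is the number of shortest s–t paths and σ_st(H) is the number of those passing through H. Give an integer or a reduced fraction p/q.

11/2

Pairs whose geodesics pass through H — C–E: 1/2; B–E: 1; B–A: 1; G–A: 1; I–A: 1/2; E–A: 1; E–F: 1/2.
All other pairs contribute 0.
Summing the contributions gives betweenness(H) = 11/2.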